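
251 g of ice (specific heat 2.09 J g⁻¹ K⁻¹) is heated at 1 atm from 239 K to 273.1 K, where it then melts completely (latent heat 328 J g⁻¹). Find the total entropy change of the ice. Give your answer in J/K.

ΔS = 371 J/K

Warming step: ΔS₁ = m c ln(T_tr/T_i) = 251 × 2.09 × ln(273.1/239) = 69.97 J/K.
Phase change: ΔS₂ = +mL/T_tr = 251 × 328 / 273.1 = 301.5 J/K.
ΔS_total = (69.97) + (301.5) = 371 J/K.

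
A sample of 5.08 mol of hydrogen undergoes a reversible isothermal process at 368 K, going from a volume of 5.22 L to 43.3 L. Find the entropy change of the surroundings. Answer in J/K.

For an isothermal ideal gas ΔS_gas = nR ln(V₂/V₁) = 5.08 × 8.314 × ln(43.3/5.22) = 89.4 J/K.
The process is reversible, so ΔS_surr = −ΔS_gas = -89.4 J/K and ΔS_universe = 0.

ΔS_surr = -89.4 J/K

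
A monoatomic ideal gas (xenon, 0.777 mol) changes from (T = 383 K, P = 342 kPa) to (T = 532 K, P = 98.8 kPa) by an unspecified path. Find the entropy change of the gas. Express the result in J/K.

ΔS = nC_p ln(T₂/T₁) − nR ln(P₂/P₁), with C_p = 5R/2 = 20.79 J mol⁻¹ K⁻¹ for a monoatomic ideal gas.
ΔS = 0.777 × [20.79 × ln(532/383) − 8.314 × ln(98.8/342)] = 13.3 J/K.

ΔS = 13.3 J/K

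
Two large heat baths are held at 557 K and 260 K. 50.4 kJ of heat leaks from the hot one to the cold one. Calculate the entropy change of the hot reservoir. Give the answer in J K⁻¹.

ΔS_hot = -90.5 J/K

The hot reservoir loses heat Q, so ΔS_hot = −Q/T_H = −50400/557 = -90.5 J/K.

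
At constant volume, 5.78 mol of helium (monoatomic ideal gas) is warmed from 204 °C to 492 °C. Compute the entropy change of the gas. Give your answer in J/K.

ΔS = 34 J/K

In kelvin: T₁ = 477.15 K, T₂ = 765.15 K. At constant volume, ΔS = nC_V ln(T₂/T₁) with C_V = 3R/2 = 12.47 J mol⁻¹ K⁻¹.
ΔS = 5.78 × 12.47 × ln(765.15/477.15) = 34 J/K.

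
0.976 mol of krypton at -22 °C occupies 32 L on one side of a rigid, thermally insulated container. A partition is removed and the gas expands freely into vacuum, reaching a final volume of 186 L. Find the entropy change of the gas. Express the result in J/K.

For an ideal gas in free expansion Q = 0 and W = 0, so T is unchanged.
Entropy is a state function; using a reversible isothermal path, ΔS_gas = nR ln(V₂/V₁) = 0.976 × 8.314 × ln(186/32) = 14.3 J/K.

ΔS_gas = 14.3 J/K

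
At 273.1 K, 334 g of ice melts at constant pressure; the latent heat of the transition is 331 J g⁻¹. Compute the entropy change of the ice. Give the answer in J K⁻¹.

ΔS = 405 J/K

Heat absorbed by the substance: Q = mL = 334 × 331 = 110554 J.
At constant T, ΔS = Q_rev/T = 110554 / 273.1 = 405 J/K.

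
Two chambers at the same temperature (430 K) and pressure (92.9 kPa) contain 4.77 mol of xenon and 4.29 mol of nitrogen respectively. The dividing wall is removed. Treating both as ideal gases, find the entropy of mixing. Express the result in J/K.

Mole fractions: x_A = 4.77/9.06 = 0.526, x_B = 0.474.
ΔS_mix = −R(n_A ln x_A + n_B ln x_B) = −8.314 × (4.77 ln 0.526 + 4.29 ln 0.474) = 52.1 J/K.

ΔS_mix = 52.1 J/K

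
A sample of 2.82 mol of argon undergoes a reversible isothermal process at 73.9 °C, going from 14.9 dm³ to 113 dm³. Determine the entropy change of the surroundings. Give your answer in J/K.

For an isothermal ideal gas ΔS_gas = nR ln(V₂/V₁) = 2.82 × 8.314 × ln(113/14.9) = 47.5 J/K.
The process is reversible, so ΔS_surr = −ΔS_gas = -47.5 J/K and ΔS_universe = 0.

ΔS_surr = -47.5 J/K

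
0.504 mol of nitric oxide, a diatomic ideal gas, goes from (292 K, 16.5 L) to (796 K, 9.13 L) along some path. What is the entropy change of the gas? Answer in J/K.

Entropy is a state function: ΔS = nC_V ln(T₂/T₁) + nR ln(V₂/V₁), with C_V = 5R/2 = 20.79 J mol⁻¹ K⁻¹ for a diatomic ideal gas.
ΔS = 0.504 × [20.79 × ln(796/292) + 8.314 × ln(9.13/16.5)] = 8.03 J/K.

ΔS = 8.03 J/K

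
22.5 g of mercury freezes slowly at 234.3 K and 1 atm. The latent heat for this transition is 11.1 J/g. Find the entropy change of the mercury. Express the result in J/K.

ΔS = -1.07 J/K

Heat released by the substance: Q = −mL = −22.5 × 11.1 = −249.75 J.
At constant T, ΔS = Q_rev/T = −249.75 / 234.3 = -1.07 J/K.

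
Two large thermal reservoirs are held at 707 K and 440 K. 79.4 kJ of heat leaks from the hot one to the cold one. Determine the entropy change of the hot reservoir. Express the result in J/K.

The hot reservoir loses heat Q, so ΔS_hot = −Q/T_H = −79400/707 = -112 J/K.

ΔS_hot = -112 J/K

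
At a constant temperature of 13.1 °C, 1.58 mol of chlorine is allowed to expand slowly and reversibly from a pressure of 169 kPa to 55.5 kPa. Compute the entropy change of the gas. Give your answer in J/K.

For an isothermal ideal gas ΔS_gas = nR ln(P₁/P₂) = 1.58 × 8.314 × ln(169/55.5) = 14.6 J/K.

ΔS_gas = 14.6 J/K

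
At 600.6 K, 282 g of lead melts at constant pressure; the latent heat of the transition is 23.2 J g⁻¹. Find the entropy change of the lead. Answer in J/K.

Heat absorbed by the substance: Q = mL = 282 × 23.2 = 6542.4 J.
At constant T, ΔS = Q_rev/T = 6542.4 / 600.6 = 10.9 J/K.

ΔS = 10.9 J/K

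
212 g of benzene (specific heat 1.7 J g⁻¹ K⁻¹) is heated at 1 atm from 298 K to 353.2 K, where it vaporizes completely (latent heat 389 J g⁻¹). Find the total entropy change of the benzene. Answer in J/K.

Warming step: ΔS₁ = m c ln(T_tr/T_i) = 212 × 1.7 × ln(353.2/298) = 61.25 J/K.
Phase change: ΔS₂ = +mL/T_tr = 212 × 389 / 353.2 = 233.5 J/K.
ΔS_total = (61.25) + (233.5) = 295 J/K.

ΔS = 295 J/K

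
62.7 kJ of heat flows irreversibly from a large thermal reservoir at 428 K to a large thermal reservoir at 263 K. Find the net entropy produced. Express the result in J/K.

ΔS_hot = −Q/T_H = −62700/428 = -146.5 J/K and ΔS_cold = +Q/T_C = 62700/263 = 238.4 J/K.
ΔS_total = -146.5 + 238.4 = 91.9 J/K, positive as the second law requires.

ΔS_total = 91.9 J/K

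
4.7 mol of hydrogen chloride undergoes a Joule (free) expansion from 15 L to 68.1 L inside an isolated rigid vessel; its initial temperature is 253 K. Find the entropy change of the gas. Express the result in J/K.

No heat is exchanged and no work is done, so the ideal-gas temperature stays constant.
Entropy is a state function; using a reversible isothermal path, ΔS_gas = nR ln(V₂/V₁) = 4.7 × 8.314 × ln(68.1/15) = 59.1 J/K.

ΔS_gas = 59.1 J/K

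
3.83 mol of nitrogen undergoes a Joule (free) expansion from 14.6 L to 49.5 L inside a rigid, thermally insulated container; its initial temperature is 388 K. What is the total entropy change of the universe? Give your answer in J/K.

No heat is exchanged and no work is done, so the ideal-gas temperature stays constant.
Entropy is a state function; using a reversible isothermal path, ΔS_gas = nR ln(V₂/V₁) = 3.83 × 8.314 × ln(49.5/14.6) = 38.9 J/K.
The insulated surroundings exchange no heat, so ΔS_surr = 0 and ΔS_universe = ΔS_gas.

ΔS_universe = 38.9 J/K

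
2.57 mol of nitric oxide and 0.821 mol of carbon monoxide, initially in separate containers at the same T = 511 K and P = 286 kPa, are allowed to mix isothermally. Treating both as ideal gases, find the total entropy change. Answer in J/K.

ΔS_mix = 15.6 J/K

Mole fractions: x_A = 2.57/3.39 = 0.758, x_B = 0.242.
ΔS_mix = −R(n_A ln x_A + n_B ln x_B) = −8.314 × (2.57 ln 0.758 + 0.821 ln 0.242) = 15.6 J/K.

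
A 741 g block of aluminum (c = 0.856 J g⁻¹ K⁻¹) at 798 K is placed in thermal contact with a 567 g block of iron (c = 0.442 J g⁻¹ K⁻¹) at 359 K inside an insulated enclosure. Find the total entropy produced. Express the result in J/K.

ΔS_total = 50.3 J/K

Energy balance: T_f = (m₁c₁T₁ + m₂c₂T₂)/(m₁c₁ + m₂c₂) = 673.67 K.
ΔS₁ = m₁c₁ ln(T_f/T₁) = 634.296 × ln(673.67/798) = -107.4 J/K.
ΔS₂ = m₂c₂ ln(T_f/T₂) = 250.614 × ln(673.67/359) = 157.7 J/K.
ΔS_total = -107.4 + 157.7 = 50.3 J/K.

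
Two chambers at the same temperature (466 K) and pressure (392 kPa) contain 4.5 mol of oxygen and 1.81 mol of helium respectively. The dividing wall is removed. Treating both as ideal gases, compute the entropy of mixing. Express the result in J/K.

ΔS_mix = 31.4 J/K

Mole fractions: x_A = 4.5/6.31 = 0.713, x_B = 0.287.
ΔS_mix = −R(n_A ln x_A + n_B ln x_B) = −8.314 × (4.5 ln 0.713 + 1.81 ln 0.287) = 31.4 J/K.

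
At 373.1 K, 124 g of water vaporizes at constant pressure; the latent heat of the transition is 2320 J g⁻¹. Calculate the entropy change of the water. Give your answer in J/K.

ΔS = 771 J/K

Heat absorbed by the substance: Q = mL = 124 × 2320 = 287680 J.
At constant T, ΔS = Q_rev/T = 287680 / 373.1 = 771 J/K.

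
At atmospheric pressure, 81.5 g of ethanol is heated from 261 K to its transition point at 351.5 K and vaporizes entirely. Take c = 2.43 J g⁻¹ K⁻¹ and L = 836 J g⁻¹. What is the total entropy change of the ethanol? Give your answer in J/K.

ΔS = 253 J/K

Warming step: ΔS₁ = m c ln(T_tr/T_i) = 81.5 × 2.43 × ln(351.5/261) = 58.96 J/K.
Phase change: ΔS₂ = +mL/T_tr = 81.5 × 836 / 351.5 = 193.8 J/K.
ΔS_total = (58.96) + (193.8) = 253 J/K.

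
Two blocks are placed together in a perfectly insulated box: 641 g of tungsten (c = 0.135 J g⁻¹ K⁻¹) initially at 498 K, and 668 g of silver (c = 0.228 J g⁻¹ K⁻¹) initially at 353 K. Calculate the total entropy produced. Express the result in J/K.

Energy balance: T_f = (m₁c₁T₁ + m₂c₂T₂)/(m₁c₁ + m₂c₂) = 405.54 K.
ΔS₁ = m₁c₁ ln(T_f/T₁) = 86.535 × ln(405.54/498) = -17.77 J/K.
ΔS₂ = m₂c₂ ln(T_f/T₂) = 152.304 × ln(405.54/353) = 21.13 J/K.
ΔS_total = -17.77 + 21.13 = 3.36 J/K.

ΔS_total = 3.36 J/K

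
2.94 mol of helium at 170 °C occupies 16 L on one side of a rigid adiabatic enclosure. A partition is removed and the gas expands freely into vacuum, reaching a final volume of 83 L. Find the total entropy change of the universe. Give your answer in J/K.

For an ideal gas in free expansion Q = 0 and W = 0, so T is unchanged.
Entropy is a state function; using a reversible isothermal path, ΔS_gas = nR ln(V₂/V₁) = 2.94 × 8.314 × ln(83/16) = 40.2 J/K.
The insulated surroundings exchange no heat, so ΔS_surr = 0 and ΔS_universe = ΔS_gas.

ΔS_universe = 40.2 J/K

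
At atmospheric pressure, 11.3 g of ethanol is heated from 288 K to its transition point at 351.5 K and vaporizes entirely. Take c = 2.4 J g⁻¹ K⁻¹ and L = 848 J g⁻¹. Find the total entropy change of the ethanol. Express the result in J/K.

Warming step: ΔS₁ = m c ln(T_tr/T_i) = 11.3 × 2.4 × ln(351.5/288) = 5.404 J/K.
Phase change: ΔS₂ = +mL/T_tr = 11.3 × 848 / 351.5 = 27.26 J/K.
ΔS_total = (5.404) + (27.26) = 32.7 J/K.

ΔS = 32.7 J/K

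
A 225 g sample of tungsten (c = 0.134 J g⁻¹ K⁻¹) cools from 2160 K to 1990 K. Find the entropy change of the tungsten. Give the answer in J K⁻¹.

ΔS = ∫dQ_rev/T = m c ln(T₂/T₁) = 225 × 0.134 × ln(1990/2160) = -2.47 J/K.

ΔS = -2.47 J/K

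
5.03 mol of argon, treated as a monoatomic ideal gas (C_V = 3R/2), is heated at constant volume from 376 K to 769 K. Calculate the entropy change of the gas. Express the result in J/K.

ΔS = 44.9 J/K

At constant volume, ΔS = nC_V ln(T₂/T₁) with C_V = 3R/2 = 12.47 J mol⁻¹ K⁻¹.
ΔS = 5.03 × 12.47 × ln(769/376) = 44.9 J/K.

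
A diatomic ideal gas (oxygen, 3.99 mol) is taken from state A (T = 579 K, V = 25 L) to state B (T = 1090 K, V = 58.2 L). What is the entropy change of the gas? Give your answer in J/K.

ΔS = 80.5 J/K

Entropy is a state function: ΔS = nC_V ln(T₂/T₁) + nR ln(V₂/V₁), with C_V = 5R/2 = 20.79 J mol⁻¹ K⁻¹ for a diatomic ideal gas.
ΔS = 3.99 × [20.79 × ln(1090/579) + 8.314 × ln(58.2/25)] = 80.5 J/K.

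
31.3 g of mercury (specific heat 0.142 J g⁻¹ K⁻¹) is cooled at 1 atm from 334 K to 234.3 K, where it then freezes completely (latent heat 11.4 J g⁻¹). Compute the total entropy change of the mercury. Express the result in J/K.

Cooling step: ΔS₁ = m c ln(T_tr/T_i) = 31.3 × 0.142 × ln(234.3/334) = -1.576 J/K.
Phase change: ΔS₂ = −mL/T_tr = −31.3 × 11.4 / 234.3 = -1.523 J/K.
ΔS_total = (-1.576) + (-1.523) = -3.1 J/K.

ΔS = -3.1 J/K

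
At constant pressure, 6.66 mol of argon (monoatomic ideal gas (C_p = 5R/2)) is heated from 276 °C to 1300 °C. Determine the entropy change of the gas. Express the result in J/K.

In kelvin: T₁ = 549.15 K, T₂ = 1573.15 K. At constant pressure, ΔS = nC_p ln(T₂/T₁) with C_p = 5R/2 = 20.79 J mol⁻¹ K⁻¹.
ΔS = 6.66 × 20.79 × ln(1573.15/549.15) = 146 J/K.

ΔS = 146 J/K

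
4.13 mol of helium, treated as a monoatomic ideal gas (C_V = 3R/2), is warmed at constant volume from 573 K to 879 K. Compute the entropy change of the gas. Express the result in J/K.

At constant volume, ΔS = nC_V ln(T₂/T₁) with C_V = 3R/2 = 12.47 J mol⁻¹ K⁻¹.
ΔS = 4.13 × 12.47 × ln(879/573) = 22 J/K.

ΔS = 22 J/K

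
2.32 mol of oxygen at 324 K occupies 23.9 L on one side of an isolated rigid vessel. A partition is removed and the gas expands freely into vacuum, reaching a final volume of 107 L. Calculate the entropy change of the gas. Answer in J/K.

ΔS_gas = 28.9 J/K

For an ideal gas in free expansion Q = 0 and W = 0, so T is unchanged.
Entropy is a state function; using a reversible isothermal path, ΔS_gas = nR ln(V₂/V₁) = 2.32 × 8.314 × ln(107/23.9) = 28.9 J/K.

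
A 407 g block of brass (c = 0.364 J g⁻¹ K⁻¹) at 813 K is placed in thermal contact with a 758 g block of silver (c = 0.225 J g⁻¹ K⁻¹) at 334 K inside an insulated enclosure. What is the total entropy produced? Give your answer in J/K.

Energy balance: T_f = (m₁c₁T₁ + m₂c₂T₂)/(m₁c₁ + m₂c₂) = 556.67 K.
ΔS₁ = m₁c₁ ln(T_f/T₁) = 148.148 × ln(556.67/813) = -56.11 J/K.
ΔS₂ = m₂c₂ ln(T_f/T₂) = 170.55 × ln(556.67/334) = 87.12 J/K.
ΔS_total = -56.11 + 87.12 = 31 J/K.

ΔS_total = 31 J/K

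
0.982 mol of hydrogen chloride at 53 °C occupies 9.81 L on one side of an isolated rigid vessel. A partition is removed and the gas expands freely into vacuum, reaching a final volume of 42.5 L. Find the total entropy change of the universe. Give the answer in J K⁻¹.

No heat is exchanged and no work is done, so the ideal-gas temperature stays constant.
Entropy is a state function; using a reversible isothermal path, ΔS_gas = nR ln(V₂/V₁) = 0.982 × 8.314 × ln(42.5/9.81) = 12 J/K.
The insulated surroundings exchange no heat, so ΔS_surr = 0 and ΔS_universe = ΔS_gas.

ΔS_universe = 12 J/K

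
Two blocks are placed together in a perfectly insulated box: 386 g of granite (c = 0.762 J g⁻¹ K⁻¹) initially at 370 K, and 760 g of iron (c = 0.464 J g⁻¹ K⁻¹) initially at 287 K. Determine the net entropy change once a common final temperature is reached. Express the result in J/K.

ΔS_total = 5.2 J/K

Energy balance: T_f = (m₁c₁T₁ + m₂c₂T₂)/(m₁c₁ + m₂c₂) = 324.75 K.
ΔS₁ = m₁c₁ ln(T_f/T₁) = 294.132 × ln(324.75/370) = -38.37 J/K.
ΔS₂ = m₂c₂ ln(T_f/T₂) = 352.64 × ln(324.75/287) = 43.57 J/K.
ΔS_total = -38.37 + 43.57 = 5.2 J/K.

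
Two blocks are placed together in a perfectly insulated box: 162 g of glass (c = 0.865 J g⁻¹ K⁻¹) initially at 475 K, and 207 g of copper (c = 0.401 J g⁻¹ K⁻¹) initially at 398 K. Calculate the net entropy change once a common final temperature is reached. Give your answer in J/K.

Energy balance: T_f = (m₁c₁T₁ + m₂c₂T₂)/(m₁c₁ + m₂c₂) = 446.36 K.
ΔS₁ = m₁c₁ ln(T_f/T₁) = 140.13 × ln(446.36/475) = -8.716 J/K.
ΔS₂ = m₂c₂ ln(T_f/T₂) = 83.007 × ln(446.36/398) = 9.518 J/K.
ΔS_total = -8.716 + 9.518 = 0.802 J/K.

ΔS_total = 0.802 J/K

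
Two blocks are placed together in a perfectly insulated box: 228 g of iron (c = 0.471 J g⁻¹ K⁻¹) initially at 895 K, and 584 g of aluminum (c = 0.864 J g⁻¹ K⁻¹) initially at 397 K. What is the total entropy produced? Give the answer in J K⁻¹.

ΔS_total = 34.5 J/K

Energy balance: T_f = (m₁c₁T₁ + m₂c₂T₂)/(m₁c₁ + m₂c₂) = 484.39 K.
ΔS₁ = m₁c₁ ln(T_f/T₁) = 107.388 × ln(484.39/895) = -65.93 J/K.
ΔS₂ = m₂c₂ ln(T_f/T₂) = 504.576 × ln(484.39/397) = 100.4 J/K.
ΔS_total = -65.93 + 100.4 = 34.5 J/K.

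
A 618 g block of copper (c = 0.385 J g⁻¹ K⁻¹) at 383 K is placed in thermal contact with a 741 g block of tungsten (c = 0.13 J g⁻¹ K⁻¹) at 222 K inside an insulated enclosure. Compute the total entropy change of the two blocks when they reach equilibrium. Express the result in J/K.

ΔS_total = 9.37 J/K

Energy balance: T_f = (m₁c₁T₁ + m₂c₂T₂)/(m₁c₁ + m₂c₂) = 336.6 K.
ΔS₁ = m₁c₁ ln(T_f/T₁) = 237.93 × ln(336.6/383) = -30.725 J/K.
ΔS₂ = m₂c₂ ln(T_f/T₂) = 96.33 × ln(336.6/222) = 40.095 J/K.
ΔS_total = -30.725 + 40.095 = 9.37 J/K.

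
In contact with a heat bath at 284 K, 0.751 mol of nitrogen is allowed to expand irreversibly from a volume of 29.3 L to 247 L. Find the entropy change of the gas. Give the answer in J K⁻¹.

ΔS_gas = 13.3 J/K

Entropy is a state function, so ΔS_gas depends only on the end states.
For an isothermal ideal gas ΔS_gas = nR ln(V₂/V₁) = 0.751 × 8.314 × ln(247/29.3) = 13.3 J/K.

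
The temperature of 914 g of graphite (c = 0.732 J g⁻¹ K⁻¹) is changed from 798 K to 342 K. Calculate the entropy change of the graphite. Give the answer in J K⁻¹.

ΔS = ∫dQ_rev/T = m c ln(T₂/T₁) = 914 × 0.732 × ln(342/798) = -567 J/K.

ΔS = -567 J/K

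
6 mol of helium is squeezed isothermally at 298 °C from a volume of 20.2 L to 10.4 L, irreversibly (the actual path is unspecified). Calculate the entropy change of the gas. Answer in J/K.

ΔS_gas = -33.1 J/K

Entropy is a state function, so ΔS_gas depends only on the end states.
For an isothermal ideal gas ΔS_gas = nR ln(V₂/V₁) = 6 × 8.314 × ln(10.4/20.2) = -33.1 J/K.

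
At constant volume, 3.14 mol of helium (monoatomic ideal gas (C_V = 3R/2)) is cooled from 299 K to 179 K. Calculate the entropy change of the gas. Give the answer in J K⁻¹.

ΔS = -20.1 J/K

At constant volume, ΔS = nC_V ln(T₂/T₁) with C_V = 3R/2 = 12.47 J mol⁻¹ K⁻¹.
ΔS = 3.14 × 12.47 × ln(179/299) = -20.1 J/K.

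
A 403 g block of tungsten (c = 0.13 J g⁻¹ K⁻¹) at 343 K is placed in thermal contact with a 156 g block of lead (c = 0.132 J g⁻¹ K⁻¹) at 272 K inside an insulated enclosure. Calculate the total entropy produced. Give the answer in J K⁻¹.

Energy balance: T_f = (m₁c₁T₁ + m₂c₂T₂)/(m₁c₁ + m₂c₂) = 322.97 K.
ΔS₁ = m₁c₁ ln(T_f/T₁) = 52.39 × ln(322.97/343) = -3.153 J/K.
ΔS₂ = m₂c₂ ln(T_f/T₂) = 20.592 × ln(322.97/272) = 3.537 J/K.
ΔS_total = -3.153 + 3.537 = 0.384 J/K.

ΔS_total = 0.384 J/K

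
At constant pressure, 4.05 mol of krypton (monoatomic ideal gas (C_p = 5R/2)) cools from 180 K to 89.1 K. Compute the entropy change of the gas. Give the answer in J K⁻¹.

At constant pressure, ΔS = nC_p ln(T₂/T₁) with C_p = 5R/2 = 20.79 J mol⁻¹ K⁻¹.
ΔS = 4.05 × 20.79 × ln(89.1/180) = -59.2 J/K.

ΔS = -59.2 J/K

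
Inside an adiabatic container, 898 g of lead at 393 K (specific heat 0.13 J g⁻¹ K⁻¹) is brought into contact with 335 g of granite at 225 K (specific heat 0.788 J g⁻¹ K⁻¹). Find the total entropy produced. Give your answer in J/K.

Energy balance: T_f = (m₁c₁T₁ + m₂c₂T₂)/(m₁c₁ + m₂c₂) = 276.51 K.
ΔS₁ = m₁c₁ ln(T_f/T₁) = 116.74 × ln(276.51/393) = -41.04 J/K.
ΔS₂ = m₂c₂ ln(T_f/T₂) = 263.98 × ln(276.51/225) = 54.42 J/K.
ΔS_total = -41.04 + 54.42 = 13.4 J/K.

ΔS_total = 13.4 J/K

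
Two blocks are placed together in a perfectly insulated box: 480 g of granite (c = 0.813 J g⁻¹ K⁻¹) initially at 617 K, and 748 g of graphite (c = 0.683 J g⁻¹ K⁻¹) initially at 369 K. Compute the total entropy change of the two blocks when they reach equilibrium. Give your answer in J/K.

ΔS_total = 29.6 J/K

Energy balance: T_f = (m₁c₁T₁ + m₂c₂T₂)/(m₁c₁ + m₂c₂) = 476.4 K.
ΔS₁ = m₁c₁ ln(T_f/T₁) = 390.24 × ln(476.4/617) = -100.9 J/K.
ΔS₂ = m₂c₂ ln(T_f/T₂) = 510.884 × ln(476.4/369) = 130.5 J/K.
ΔS_total = -100.9 + 130.5 = 29.6 J/K.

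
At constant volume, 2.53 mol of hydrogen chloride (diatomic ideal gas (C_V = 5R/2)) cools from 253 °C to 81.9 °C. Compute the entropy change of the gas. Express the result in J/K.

In kelvin: T₁ = 526.15 K, T₂ = 355.05 K. At constant volume, ΔS = nC_V ln(T₂/T₁) with C_V = 5R/2 = 20.79 J mol⁻¹ K⁻¹.
ΔS = 2.53 × 20.79 × ln(355.05/526.15) = -20.7 J/K.

ΔS = -20.7 J/K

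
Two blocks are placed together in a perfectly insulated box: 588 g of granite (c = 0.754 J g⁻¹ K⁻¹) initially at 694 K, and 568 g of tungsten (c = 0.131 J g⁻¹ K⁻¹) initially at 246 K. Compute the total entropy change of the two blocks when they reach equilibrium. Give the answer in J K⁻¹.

ΔS_total = 26.8 J/K

Energy balance: T_f = (m₁c₁T₁ + m₂c₂T₂)/(m₁c₁ + m₂c₂) = 629.62 K.
ΔS₁ = m₁c₁ ln(T_f/T₁) = 443.352 × ln(629.62/694) = -43.16 J/K.
ΔS₂ = m₂c₂ ln(T_f/T₂) = 74.408 × ln(629.62/246) = 69.93 J/K.
ΔS_total = -43.16 + 69.93 = 26.8 J/K.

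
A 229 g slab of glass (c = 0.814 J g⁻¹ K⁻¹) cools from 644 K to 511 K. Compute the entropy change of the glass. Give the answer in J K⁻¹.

ΔS = -43.1 J/K

ΔS = ∫dQ_rev/T = m c ln(T₂/T₁) = 229 × 0.814 × ln(511/644) = -43.1 J/K.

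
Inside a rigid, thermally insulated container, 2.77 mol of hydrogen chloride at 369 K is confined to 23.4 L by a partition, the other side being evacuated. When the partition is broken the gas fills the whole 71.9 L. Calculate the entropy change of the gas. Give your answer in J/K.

For an ideal gas in free expansion Q = 0 and W = 0, so T is unchanged.
Entropy is a state function; using a reversible isothermal path, ΔS_gas = nR ln(V₂/V₁) = 2.77 × 8.314 × ln(71.9/23.4) = 25.9 J/K.

ΔS_gas = 25.9 J/K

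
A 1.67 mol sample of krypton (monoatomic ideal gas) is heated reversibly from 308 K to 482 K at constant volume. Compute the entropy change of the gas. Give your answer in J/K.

ΔS = 9.33 J/K

At constant volume, ΔS = nC_V ln(T₂/T₁) with C_V = 3R/2 = 12.47 J mol⁻¹ K⁻¹.
ΔS = 1.67 × 12.47 × ln(482/308) = 9.33 J/K.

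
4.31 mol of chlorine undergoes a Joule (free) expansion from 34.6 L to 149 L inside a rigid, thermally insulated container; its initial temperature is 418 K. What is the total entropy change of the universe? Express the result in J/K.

ΔS_universe = 52.3 J/K

No heat is exchanged and no work is done, so the ideal-gas temperature stays constant.
Entropy is a state function; using a reversible isothermal path, ΔS_gas = nR ln(V₂/V₁) = 4.31 × 8.314 × ln(149/34.6) = 52.3 J/K.
The insulated surroundings exchange no heat, so ΔS_surr = 0 and ΔS_universe = ΔS_gas.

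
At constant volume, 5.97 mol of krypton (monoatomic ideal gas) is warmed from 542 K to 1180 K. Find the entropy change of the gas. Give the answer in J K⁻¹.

ΔS = 57.9 J/K

At constant volume, ΔS = nC_V ln(T₂/T₁) with C_V = 3R/2 = 12.47 J mol⁻¹ K⁻¹.
ΔS = 5.97 × 12.47 × ln(1180/542) = 57.9 J/K.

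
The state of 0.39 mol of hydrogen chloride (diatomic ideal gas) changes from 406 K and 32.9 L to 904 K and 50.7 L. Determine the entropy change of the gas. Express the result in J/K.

Entropy is a state function: ΔS = nC_V ln(T₂/T₁) + nR ln(V₂/V₁), with C_V = 5R/2 = 20.79 J mol⁻¹ K⁻¹ for a diatomic ideal gas.
ΔS = 0.39 × [20.79 × ln(904/406) + 8.314 × ln(50.7/32.9)] = 7.89 J/K.

ΔS = 7.89 J/K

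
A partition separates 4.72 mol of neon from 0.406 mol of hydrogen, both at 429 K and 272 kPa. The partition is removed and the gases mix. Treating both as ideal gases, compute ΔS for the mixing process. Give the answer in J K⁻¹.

ΔS_mix = 11.8 J/K

Mole fractions: x_A = 4.72/5.13 = 0.921, x_B = 0.0792.
ΔS_mix = −R(n_A ln x_A + n_B ln x_B) = −8.314 × (4.72 ln 0.921 + 0.406 ln 0.0792) = 11.8 J/K.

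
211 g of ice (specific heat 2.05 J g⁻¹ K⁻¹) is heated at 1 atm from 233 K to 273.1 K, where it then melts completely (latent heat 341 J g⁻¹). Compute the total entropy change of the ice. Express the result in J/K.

ΔS = 332 J/K

Warming step: ΔS₁ = m c ln(T_tr/T_i) = 211 × 2.05 × ln(273.1/233) = 68.69 J/K.
Phase change: ΔS₂ = +mL/T_tr = 211 × 341 / 273.1 = 263.5 J/K.
ΔS_total = (68.69) + (263.5) = 332 J/K.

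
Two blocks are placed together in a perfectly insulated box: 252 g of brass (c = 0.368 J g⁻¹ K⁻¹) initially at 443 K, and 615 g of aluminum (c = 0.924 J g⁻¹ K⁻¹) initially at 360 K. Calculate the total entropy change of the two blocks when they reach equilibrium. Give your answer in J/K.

ΔS_total = 1.8 J/K

Energy balance: T_f = (m₁c₁T₁ + m₂c₂T₂)/(m₁c₁ + m₂c₂) = 371.64 K.
ΔS₁ = m₁c₁ ln(T_f/T₁) = 92.736 × ln(371.64/443) = -16.29 J/K.
ΔS₂ = m₂c₂ ln(T_f/T₂) = 568.26 × ln(371.64/360) = 18.09 J/K.
ΔS_total = -16.29 + 18.09 = 1.8 J/K.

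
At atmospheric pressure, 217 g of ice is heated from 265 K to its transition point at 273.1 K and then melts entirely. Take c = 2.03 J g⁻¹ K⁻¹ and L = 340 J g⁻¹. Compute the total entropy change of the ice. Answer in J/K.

Warming step: ΔS₁ = m c ln(T_tr/T_i) = 217 × 2.03 × ln(273.1/265) = 13.26 J/K.
Phase change: ΔS₂ = +mL/T_tr = 217 × 340 / 273.1 = 270.2 J/K.
ΔS_total = (13.26) + (270.2) = 283 J/K.

ΔS = 283 J/K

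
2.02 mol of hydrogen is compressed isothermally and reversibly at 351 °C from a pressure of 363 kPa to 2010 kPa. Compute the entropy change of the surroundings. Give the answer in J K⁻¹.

For an isothermal ideal gas ΔS_gas = nR ln(P₁/P₂) = 2.02 × 8.314 × ln(363/2010) = -28.7 J/K.
The process is reversible, so ΔS_surr = −ΔS_gas = 28.7 J/K and ΔS_universe = 0.

ΔS_surr = 28.7 J/K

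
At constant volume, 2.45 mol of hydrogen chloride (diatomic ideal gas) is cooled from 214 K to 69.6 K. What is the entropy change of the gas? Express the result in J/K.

At constant volume, ΔS = nC_V ln(T₂/T₁) with C_V = 5R/2 = 20.79 J mol⁻¹ K⁻¹.
ΔS = 2.45 × 20.79 × ln(69.6/214) = -57.2 J/K.

ΔS = -57.2 J/K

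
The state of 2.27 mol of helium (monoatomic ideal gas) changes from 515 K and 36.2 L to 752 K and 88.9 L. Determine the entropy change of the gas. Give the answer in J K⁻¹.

Entropy is a state function: ΔS = nC_V ln(T₂/T₁) + nR ln(V₂/V₁), with C_V = 3R/2 = 12.47 J mol⁻¹ K⁻¹ for a monoatomic ideal gas.
ΔS = 2.27 × [12.47 × ln(752/515) + 8.314 × ln(88.9/36.2)] = 27.7 J/K.

ΔS = 27.7 J/K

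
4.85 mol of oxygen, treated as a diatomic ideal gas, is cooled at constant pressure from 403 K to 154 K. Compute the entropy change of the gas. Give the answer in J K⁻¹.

At constant pressure, ΔS = nC_p ln(T₂/T₁) with C_p = 7R/2 = 29.1 J mol⁻¹ K⁻¹.
ΔS = 4.85 × 29.1 × ln(154/403) = -136 J/K.

ΔS = -136 J/K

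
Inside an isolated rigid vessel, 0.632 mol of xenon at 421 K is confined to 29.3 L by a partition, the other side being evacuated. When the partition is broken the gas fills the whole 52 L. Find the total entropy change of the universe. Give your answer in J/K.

For an ideal gas in free expansion Q = 0 and W = 0, so T is unchanged.
Entropy is a state function; using a reversible isothermal path, ΔS_gas = nR ln(V₂/V₁) = 0.632 × 8.314 × ln(52/29.3) = 3.01 J/K.
The insulated surroundings exchange no heat, so ΔS_surr = 0 and ΔS_universe = ΔS_gas.

ΔS_universe = 3.01 J/K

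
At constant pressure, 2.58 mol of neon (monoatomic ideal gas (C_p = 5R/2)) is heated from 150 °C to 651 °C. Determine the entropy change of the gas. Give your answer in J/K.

In kelvin: T₁ = 423.15 K, T₂ = 924.15 K. At constant pressure, ΔS = nC_p ln(T₂/T₁) with C_p = 5R/2 = 20.79 J mol⁻¹ K⁻¹.
ΔS = 2.58 × 20.79 × ln(924.15/423.15) = 41.9 J/K.

ΔS = 41.9 J/K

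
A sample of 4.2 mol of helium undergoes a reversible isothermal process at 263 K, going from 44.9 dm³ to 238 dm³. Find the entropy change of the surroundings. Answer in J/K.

ΔS_surr = -58.2 J/K

For an isothermal ideal gas ΔS_gas = nR ln(V₂/V₁) = 4.2 × 8.314 × ln(238/44.9) = 58.2 J/K.
The process is reversible, so ΔS_surr = −ΔS_gas = -58.2 J/K and ΔS_universe = 0.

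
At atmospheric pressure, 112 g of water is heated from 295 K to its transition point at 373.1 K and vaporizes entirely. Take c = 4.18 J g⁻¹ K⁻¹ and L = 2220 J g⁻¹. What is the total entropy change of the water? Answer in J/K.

ΔS = 776 J/K

Warming step: ΔS₁ = m c ln(T_tr/T_i) = 112 × 4.18 × ln(373.1/295) = 110 J/K.
Phase change: ΔS₂ = +mL/T_tr = 112 × 2220 / 373.1 = 666.4 J/K.
ΔS_total = (110) + (666.4) = 776 J/K.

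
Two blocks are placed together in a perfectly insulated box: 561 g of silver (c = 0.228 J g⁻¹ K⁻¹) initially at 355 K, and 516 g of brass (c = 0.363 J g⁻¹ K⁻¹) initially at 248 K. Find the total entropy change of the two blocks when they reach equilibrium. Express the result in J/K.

ΔS_total = 4.97 J/K

Energy balance: T_f = (m₁c₁T₁ + m₂c₂T₂)/(m₁c₁ + m₂c₂) = 291.42 K.
ΔS₁ = m₁c₁ ln(T_f/T₁) = 127.908 × ln(291.42/355) = -25.2437 J/K.
ΔS₂ = m₂c₂ ln(T_f/T₂) = 187.308 × ln(291.42/248) = 30.2186 J/K.
ΔS_total = -25.2437 + 30.2186 = 4.97 J/K.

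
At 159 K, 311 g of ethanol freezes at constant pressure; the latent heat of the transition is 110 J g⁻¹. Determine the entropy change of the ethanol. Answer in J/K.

ΔS = -215 J/K

Heat released by the substance: Q = −mL = −311 × 110 = −34210 J.
At constant T, ΔS = Q_rev/T = −34210 / 159 = -215 J/K.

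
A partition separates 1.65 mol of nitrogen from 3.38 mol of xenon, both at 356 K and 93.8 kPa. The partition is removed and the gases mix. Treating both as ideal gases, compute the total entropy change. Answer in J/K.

Mole fractions: x_A = 1.65/5.03 = 0.328, x_B = 0.672.
ΔS_mix = −R(n_A ln x_A + n_B ln x_B) = −8.314 × (1.65 ln 0.328 + 3.38 ln 0.672) = 26.5 J/K.

ΔS_mix = 26.5 J/K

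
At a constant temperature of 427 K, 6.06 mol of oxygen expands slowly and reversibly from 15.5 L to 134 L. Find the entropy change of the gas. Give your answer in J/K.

For an isothermal ideal gas ΔS_gas = nR ln(V₂/V₁) = 6.06 × 8.314 × ln(134/15.5) = 109 J/K.

ΔS_gas = 109 J/K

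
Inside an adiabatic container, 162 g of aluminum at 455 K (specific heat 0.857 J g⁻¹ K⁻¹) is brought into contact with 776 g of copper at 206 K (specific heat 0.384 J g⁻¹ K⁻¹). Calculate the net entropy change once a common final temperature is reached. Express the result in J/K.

ΔS_total = 32 J/K

Energy balance: T_f = (m₁c₁T₁ + m₂c₂T₂)/(m₁c₁ + m₂c₂) = 285.14 K.
ΔS₁ = m₁c₁ ln(T_f/T₁) = 138.834 × ln(285.14/455) = -64.88 J/K.
ΔS₂ = m₂c₂ ln(T_f/T₂) = 297.984 × ln(285.14/206) = 96.88 J/K.
ΔS_total = -64.88 + 96.88 = 32 J/K.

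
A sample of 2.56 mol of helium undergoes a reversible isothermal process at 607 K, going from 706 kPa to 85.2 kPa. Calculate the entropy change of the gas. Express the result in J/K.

For an isothermal ideal gas ΔS_gas = nR ln(P₁/P₂) = 2.56 × 8.314 × ln(706/85.2) = 45 J/K.

ΔS_gas = 45 J/K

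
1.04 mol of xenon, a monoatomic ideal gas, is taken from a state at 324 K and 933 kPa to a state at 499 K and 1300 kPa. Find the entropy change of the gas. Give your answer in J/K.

ΔS = 6.47 J/K

ΔS = nC_p ln(T₂/T₁) − nR ln(P₂/P₁), with C_p = 5R/2 = 20.79 J mol⁻¹ K⁻¹ for a monoatomic ideal gas.
ΔS = 1.04 × [20.79 × ln(499/324) − 8.314 × ln(1300/933)] = 6.47 J/K.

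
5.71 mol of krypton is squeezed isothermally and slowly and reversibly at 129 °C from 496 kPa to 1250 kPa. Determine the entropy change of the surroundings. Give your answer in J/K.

ΔS_surr = 43.9 J/K

For an isothermal ideal gas ΔS_gas = nR ln(P₁/P₂) = 5.71 × 8.314 × ln(496/1250) = -43.9 J/K.
The process is reversible, so ΔS_surr = −ΔS_gas = 43.9 J/K and ΔS_universe = 0.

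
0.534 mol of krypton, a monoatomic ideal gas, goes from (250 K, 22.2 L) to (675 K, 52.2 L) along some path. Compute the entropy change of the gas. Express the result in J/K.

ΔS = 10.4 J/K

Entropy is a state function: ΔS = nC_V ln(T₂/T₁) + nR ln(V₂/V₁), with C_V = 3R/2 = 12.47 J mol⁻¹ K⁻¹ for a monoatomic ideal gas.
ΔS = 0.534 × [12.47 × ln(675/250) + 8.314 × ln(52.2/22.2)] = 10.4 J/K.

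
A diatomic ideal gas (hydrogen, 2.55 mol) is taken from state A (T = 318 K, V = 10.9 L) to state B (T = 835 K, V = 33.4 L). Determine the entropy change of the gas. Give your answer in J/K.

Entropy is a state function: ΔS = nC_V ln(T₂/T₁) + nR ln(V₂/V₁), with C_V = 5R/2 = 20.79 J mol⁻¹ K⁻¹ for a diatomic ideal gas.
ΔS = 2.55 × [20.79 × ln(835/318) + 8.314 × ln(33.4/10.9)] = 74.9 J/K.

ΔS = 74.9 J/K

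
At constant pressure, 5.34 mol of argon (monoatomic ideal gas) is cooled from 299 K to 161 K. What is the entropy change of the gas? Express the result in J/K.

At constant pressure, ΔS = nC_p ln(T₂/T₁) with C_p = 5R/2 = 20.79 J mol⁻¹ K⁻¹.
ΔS = 5.34 × 20.79 × ln(161/299) = -68.7 J/K.

ΔS = -68.7 J/K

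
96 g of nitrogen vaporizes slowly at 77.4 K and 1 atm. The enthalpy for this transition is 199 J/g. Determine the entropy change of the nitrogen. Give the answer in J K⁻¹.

Heat absorbed by the substance: Q = mL = 96 × 199 = 19104 J.
At constant T, ΔS = Q_rev/T = 19104 / 77.4 = 247 J/K.

ΔS = 247 J/K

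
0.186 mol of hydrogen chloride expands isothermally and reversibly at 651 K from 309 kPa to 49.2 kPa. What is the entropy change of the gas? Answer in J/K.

ΔS_gas = 2.84 J/K

For an isothermal ideal gas ΔS_gas = nR ln(P₁/P₂) = 0.186 × 8.314 × ln(309/49.2) = 2.84 J/K.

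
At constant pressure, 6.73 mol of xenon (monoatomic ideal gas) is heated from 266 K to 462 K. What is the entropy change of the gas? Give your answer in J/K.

At constant pressure, ΔS = nC_p ln(T₂/T₁) with C_p = 5R/2 = 20.79 J mol⁻¹ K⁻¹.
ΔS = 6.73 × 20.79 × ln(462/266) = 77.2 J/K.

ΔS = 77.2 J/K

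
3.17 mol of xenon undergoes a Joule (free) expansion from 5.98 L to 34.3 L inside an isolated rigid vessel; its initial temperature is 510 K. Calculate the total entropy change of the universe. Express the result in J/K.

For an ideal gas in free expansion Q = 0 and W = 0, so T is unchanged.
Entropy is a state function; using a reversible isothermal path, ΔS_gas = nR ln(V₂/V₁) = 3.17 × 8.314 × ln(34.3/5.98) = 46 J/K.
The insulated surroundings exchange no heat, so ΔS_surr = 0 and ΔS_universe = ΔS_gas.

ΔS_universe = 46 J/K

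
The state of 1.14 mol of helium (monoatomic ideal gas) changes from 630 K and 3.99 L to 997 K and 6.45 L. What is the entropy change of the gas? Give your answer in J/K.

ΔS = 11.1 J/K

Entropy is a state function: ΔS = nC_V ln(T₂/T₁) + nR ln(V₂/V₁), with C_V = 3R/2 = 12.47 J mol⁻¹ K⁻¹ for a monoatomic ideal gas.
ΔS = 1.14 × [12.47 × ln(997/630) + 8.314 × ln(6.45/3.99)] = 11.1 J/K.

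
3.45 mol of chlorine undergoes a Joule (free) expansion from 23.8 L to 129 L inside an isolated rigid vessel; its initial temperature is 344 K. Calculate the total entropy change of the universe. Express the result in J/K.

For an ideal gas in free expansion Q = 0 and W = 0, so T is unchanged.
Entropy is a state function; using a reversible isothermal path, ΔS_gas = nR ln(V₂/V₁) = 3.45 × 8.314 × ln(129/23.8) = 48.5 J/K.
The insulated surroundings exchange no heat, so ΔS_surr = 0 and ΔS_universe = ΔS_gas.

ΔS_universe = 48.5 J/K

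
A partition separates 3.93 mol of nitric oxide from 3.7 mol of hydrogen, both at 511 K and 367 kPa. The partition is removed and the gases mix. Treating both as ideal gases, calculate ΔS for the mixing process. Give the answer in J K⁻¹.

ΔS_mix = 43.9 J/K

Mole fractions: x_A = 3.93/7.63 = 0.515, x_B = 0.485.
ΔS_mix = −R(n_A ln x_A + n_B ln x_B) = −8.314 × (3.93 ln 0.515 + 3.7 ln 0.485) = 43.9 J/K.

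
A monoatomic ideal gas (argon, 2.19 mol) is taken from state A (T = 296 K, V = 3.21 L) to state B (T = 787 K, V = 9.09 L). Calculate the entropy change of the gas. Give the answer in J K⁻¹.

ΔS = 45.7 J/K

Entropy is a state function: ΔS = nC_V ln(T₂/T₁) + nR ln(V₂/V₁), with C_V = 3R/2 = 12.47 J mol⁻¹ K⁻¹ for a monoatomic ideal gas.
ΔS = 2.19 × [12.47 × ln(787/296) + 8.314 × ln(9.09/3.21)] = 45.7 J/K.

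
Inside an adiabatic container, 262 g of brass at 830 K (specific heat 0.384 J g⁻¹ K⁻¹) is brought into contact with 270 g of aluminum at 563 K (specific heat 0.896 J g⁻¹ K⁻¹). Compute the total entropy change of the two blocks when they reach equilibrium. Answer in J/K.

ΔS_total = 5.62 J/K

Energy balance: T_f = (m₁c₁T₁ + m₂c₂T₂)/(m₁c₁ + m₂c₂) = 641.42 K.
ΔS₁ = m₁c₁ ln(T_f/T₁) = 100.608 × ln(641.42/830) = -25.93 J/K.
ΔS₂ = m₂c₂ ln(T_f/T₂) = 241.92 × ln(641.42/563) = 31.55 J/K.
ΔS_total = -25.93 + 31.55 = 5.62 J/K.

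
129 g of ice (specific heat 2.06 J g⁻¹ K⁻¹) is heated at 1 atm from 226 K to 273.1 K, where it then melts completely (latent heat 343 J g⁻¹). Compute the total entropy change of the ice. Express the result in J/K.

ΔS = 212 J/K

Warming step: ΔS₁ = m c ln(T_tr/T_i) = 129 × 2.06 × ln(273.1/226) = 50.31 J/K.
Phase change: ΔS₂ = +mL/T_tr = 129 × 343 / 273.1 = 162 J/K.
ΔS_total = (50.31) + (162) = 212 J/K.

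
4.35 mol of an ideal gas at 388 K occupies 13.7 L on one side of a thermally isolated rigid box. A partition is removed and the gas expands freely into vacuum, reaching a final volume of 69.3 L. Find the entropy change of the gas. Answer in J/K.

ΔS_gas = 58.6 J/K

For an ideal gas in free expansion Q = 0 and W = 0, so T is unchanged.
Entropy is a state function; using a reversible isothermal path, ΔS_gas = nR ln(V₂/V₁) = 4.35 × 8.314 × ln(69.3/13.7) = 58.6 J/K.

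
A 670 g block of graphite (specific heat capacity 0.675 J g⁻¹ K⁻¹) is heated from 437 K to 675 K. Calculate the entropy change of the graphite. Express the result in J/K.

ΔS = ∫dQ_rev/T = m c ln(T₂/T₁) = 670 × 0.675 × ln(675/437) = 197 J/K.

ΔS = 197 J/K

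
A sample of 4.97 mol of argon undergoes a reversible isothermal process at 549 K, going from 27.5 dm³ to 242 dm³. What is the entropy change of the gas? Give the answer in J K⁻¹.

For an isothermal ideal gas ΔS_gas = nR ln(V₂/V₁) = 4.97 × 8.314 × ln(242/27.5) = 89.9 J/K.

ΔS_gas = 89.9 J/K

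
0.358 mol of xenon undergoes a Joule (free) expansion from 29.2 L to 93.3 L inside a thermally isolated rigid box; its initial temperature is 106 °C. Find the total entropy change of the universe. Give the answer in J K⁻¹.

For an ideal gas in free expansion Q = 0 and W = 0, so T is unchanged.
Entropy is a state function; using a reversible isothermal path, ΔS_gas = nR ln(V₂/V₁) = 0.358 × 8.314 × ln(93.3/29.2) = 3.46 J/K.
The insulated surroundings exchange no heat, so ΔS_surr = 0 and ΔS_universe = ΔS_gas.

ΔS_universe = 3.46 J/K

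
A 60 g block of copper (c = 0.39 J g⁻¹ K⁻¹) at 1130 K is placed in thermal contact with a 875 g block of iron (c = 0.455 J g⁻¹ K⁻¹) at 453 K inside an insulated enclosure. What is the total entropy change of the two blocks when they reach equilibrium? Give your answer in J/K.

ΔS_total = 12.2 J/K

Energy balance: T_f = (m₁c₁T₁ + m₂c₂T₂)/(m₁c₁ + m₂c₂) = 490.58 K.
ΔS₁ = m₁c₁ ln(T_f/T₁) = 23.4 × ln(490.58/1130) = -19.52 J/K.
ΔS₂ = m₂c₂ ln(T_f/T₂) = 398.125 × ln(490.58/453) = 31.73 J/K.
ΔS_total = -19.52 + 31.73 = 12.2 J/K.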